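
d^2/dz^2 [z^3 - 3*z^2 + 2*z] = 6*z - 6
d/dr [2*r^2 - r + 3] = 4*r - 1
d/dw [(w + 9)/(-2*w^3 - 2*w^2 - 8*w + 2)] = (-w^3 - w^2 - 4*w + (w + 9)*(3*w^2 + 2*w + 4) + 1)/(2*(w^3 + w^2 + 4*w - 1)^2)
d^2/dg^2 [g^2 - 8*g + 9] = 2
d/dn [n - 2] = 1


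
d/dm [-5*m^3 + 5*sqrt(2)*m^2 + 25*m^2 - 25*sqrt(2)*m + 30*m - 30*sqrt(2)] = -15*m^2 + 10*sqrt(2)*m + 50*m - 25*sqrt(2) + 30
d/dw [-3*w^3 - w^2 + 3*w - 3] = -9*w^2 - 2*w + 3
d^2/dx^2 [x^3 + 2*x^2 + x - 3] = 6*x + 4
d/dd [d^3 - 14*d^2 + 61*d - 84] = 3*d^2 - 28*d + 61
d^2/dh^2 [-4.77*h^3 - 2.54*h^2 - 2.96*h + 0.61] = -28.62*h - 5.08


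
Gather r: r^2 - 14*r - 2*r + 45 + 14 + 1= r^2 - 16*r + 60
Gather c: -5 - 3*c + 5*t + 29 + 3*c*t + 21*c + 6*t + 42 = c*(3*t + 18) + 11*t + 66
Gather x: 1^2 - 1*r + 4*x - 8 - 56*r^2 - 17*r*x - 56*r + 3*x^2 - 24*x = -56*r^2 - 57*r + 3*x^2 + x*(-17*r - 20) - 7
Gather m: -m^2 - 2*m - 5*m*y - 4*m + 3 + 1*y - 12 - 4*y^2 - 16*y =-m^2 + m*(-5*y - 6) - 4*y^2 - 15*y - 9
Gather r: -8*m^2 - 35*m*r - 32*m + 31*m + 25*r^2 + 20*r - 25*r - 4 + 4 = -8*m^2 - m + 25*r^2 + r*(-35*m - 5)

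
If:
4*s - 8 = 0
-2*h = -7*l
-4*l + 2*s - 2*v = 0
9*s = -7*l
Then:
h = -9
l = -18/7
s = 2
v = 50/7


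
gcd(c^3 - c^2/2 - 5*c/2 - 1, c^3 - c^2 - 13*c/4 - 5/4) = c^2 + 3*c/2 + 1/2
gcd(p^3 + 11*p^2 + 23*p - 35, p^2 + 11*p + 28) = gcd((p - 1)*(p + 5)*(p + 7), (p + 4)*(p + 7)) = p + 7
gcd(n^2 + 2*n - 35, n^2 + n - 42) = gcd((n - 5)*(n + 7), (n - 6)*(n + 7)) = n + 7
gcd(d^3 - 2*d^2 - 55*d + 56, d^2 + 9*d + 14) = d + 7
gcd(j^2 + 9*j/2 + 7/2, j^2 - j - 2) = j + 1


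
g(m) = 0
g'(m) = 0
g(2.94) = 0.00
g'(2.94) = 0.00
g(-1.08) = 0.00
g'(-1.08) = 0.00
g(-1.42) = 0.00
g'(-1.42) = 0.00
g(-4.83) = 0.00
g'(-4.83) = 0.00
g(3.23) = 0.00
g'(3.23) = 0.00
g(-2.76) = 0.00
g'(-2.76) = 0.00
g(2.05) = 0.00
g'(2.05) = 0.00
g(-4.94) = 0.00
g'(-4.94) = 0.00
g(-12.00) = 0.00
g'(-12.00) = 0.00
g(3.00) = 0.00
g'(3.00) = 0.00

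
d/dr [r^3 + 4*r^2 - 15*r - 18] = 3*r^2 + 8*r - 15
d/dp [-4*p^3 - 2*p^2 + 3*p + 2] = -12*p^2 - 4*p + 3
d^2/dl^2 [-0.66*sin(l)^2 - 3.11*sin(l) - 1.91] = 3.11*sin(l) - 1.32*cos(2*l)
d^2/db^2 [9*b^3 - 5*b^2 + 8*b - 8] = 54*b - 10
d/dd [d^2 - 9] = 2*d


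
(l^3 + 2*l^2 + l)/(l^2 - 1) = l*(l + 1)/(l - 1)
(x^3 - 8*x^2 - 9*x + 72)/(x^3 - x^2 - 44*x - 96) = (x - 3)/(x + 4)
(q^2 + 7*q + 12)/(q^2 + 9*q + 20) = (q + 3)/(q + 5)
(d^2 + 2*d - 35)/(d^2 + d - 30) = (d + 7)/(d + 6)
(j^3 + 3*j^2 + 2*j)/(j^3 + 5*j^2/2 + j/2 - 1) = 2*j/(2*j - 1)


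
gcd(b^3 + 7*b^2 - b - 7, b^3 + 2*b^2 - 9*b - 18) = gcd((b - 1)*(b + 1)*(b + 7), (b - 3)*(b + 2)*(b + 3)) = 1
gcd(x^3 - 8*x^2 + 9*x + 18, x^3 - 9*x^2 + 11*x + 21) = x^2 - 2*x - 3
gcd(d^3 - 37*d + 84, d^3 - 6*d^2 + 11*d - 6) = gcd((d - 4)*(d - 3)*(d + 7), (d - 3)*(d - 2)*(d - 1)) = d - 3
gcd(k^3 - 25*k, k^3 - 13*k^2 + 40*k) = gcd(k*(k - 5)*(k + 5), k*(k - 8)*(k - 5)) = k^2 - 5*k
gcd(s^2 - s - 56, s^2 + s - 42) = s + 7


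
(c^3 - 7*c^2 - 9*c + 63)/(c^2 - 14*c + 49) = (c^2 - 9)/(c - 7)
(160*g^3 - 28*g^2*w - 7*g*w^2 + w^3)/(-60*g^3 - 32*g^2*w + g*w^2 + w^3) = (32*g^2 - 12*g*w + w^2)/(-12*g^2 - 4*g*w + w^2)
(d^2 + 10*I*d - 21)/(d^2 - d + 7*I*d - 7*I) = (d + 3*I)/(d - 1)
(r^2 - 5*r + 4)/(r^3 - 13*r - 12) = (r - 1)/(r^2 + 4*r + 3)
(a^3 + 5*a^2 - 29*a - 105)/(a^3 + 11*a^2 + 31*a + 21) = (a - 5)/(a + 1)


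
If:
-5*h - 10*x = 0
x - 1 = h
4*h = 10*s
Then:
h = -2/3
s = -4/15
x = 1/3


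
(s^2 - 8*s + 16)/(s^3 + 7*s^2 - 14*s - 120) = (s - 4)/(s^2 + 11*s + 30)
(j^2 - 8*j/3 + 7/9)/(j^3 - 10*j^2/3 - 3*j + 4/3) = (j - 7/3)/(j^2 - 3*j - 4)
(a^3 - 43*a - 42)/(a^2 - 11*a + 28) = (a^2 + 7*a + 6)/(a - 4)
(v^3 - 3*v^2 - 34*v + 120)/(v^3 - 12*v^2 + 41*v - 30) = (v^2 + 2*v - 24)/(v^2 - 7*v + 6)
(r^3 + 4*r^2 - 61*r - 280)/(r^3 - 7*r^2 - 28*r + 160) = (r + 7)/(r - 4)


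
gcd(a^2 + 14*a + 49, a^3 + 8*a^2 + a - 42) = a + 7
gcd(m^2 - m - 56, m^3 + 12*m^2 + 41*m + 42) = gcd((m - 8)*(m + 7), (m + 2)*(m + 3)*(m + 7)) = m + 7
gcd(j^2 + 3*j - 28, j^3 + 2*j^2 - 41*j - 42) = j + 7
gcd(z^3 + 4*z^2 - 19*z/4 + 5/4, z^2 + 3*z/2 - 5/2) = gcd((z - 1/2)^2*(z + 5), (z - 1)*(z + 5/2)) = 1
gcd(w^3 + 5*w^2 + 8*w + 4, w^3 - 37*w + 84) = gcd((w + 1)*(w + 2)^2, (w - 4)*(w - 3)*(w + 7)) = 1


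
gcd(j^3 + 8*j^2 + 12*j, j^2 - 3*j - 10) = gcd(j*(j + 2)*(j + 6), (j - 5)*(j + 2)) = j + 2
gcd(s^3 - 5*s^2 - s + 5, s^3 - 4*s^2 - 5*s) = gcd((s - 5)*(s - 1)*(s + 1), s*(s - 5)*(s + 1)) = s^2 - 4*s - 5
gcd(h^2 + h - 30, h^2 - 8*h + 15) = h - 5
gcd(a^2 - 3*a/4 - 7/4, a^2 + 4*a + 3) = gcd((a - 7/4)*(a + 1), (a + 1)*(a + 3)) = a + 1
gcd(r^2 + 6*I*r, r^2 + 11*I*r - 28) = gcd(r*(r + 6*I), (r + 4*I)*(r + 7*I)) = 1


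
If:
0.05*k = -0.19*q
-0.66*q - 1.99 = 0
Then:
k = 11.46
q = -3.02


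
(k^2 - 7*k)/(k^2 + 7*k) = (k - 7)/(k + 7)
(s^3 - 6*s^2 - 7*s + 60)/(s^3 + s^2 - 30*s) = (s^2 - s - 12)/(s*(s + 6))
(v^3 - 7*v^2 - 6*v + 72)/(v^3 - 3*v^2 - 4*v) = (v^2 - 3*v - 18)/(v*(v + 1))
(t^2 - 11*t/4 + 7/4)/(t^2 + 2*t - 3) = (t - 7/4)/(t + 3)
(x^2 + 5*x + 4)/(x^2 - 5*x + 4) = (x^2 + 5*x + 4)/(x^2 - 5*x + 4)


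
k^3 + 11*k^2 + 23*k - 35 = (k - 1)*(k + 5)*(k + 7)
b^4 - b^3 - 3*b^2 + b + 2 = (b - 2)*(b - 1)*(b + 1)^2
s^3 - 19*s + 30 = (s - 3)*(s - 2)*(s + 5)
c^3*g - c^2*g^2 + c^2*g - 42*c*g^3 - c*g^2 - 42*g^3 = (c - 7*g)*(c + 6*g)*(c*g + g)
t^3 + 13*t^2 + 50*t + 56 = (t + 2)*(t + 4)*(t + 7)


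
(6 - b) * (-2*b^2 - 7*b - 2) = 2*b^3 - 5*b^2 - 40*b - 12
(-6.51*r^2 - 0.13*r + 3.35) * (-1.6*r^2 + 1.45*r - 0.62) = 10.416*r^4 - 9.2315*r^3 - 1.5123*r^2 + 4.9381*r - 2.077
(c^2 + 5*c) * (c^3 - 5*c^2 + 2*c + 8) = c^5 - 23*c^3 + 18*c^2 + 40*c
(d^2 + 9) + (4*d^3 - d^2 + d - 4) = 4*d^3 + d + 5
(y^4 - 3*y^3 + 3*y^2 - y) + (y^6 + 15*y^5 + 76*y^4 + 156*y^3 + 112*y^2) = y^6 + 15*y^5 + 77*y^4 + 153*y^3 + 115*y^2 - y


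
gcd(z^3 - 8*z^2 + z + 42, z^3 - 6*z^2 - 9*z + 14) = z^2 - 5*z - 14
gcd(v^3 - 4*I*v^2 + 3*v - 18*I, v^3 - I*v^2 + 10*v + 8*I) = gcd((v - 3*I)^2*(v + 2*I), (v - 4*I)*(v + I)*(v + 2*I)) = v + 2*I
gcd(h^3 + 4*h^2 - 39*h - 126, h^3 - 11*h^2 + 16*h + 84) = h - 6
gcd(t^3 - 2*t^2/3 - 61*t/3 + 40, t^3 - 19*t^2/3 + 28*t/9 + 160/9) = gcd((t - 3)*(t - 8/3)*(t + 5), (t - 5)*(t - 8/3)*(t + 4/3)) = t - 8/3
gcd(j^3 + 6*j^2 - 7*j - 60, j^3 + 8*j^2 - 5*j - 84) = j^2 + j - 12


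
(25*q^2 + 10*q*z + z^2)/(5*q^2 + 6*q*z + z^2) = (5*q + z)/(q + z)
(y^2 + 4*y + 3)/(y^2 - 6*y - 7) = (y + 3)/(y - 7)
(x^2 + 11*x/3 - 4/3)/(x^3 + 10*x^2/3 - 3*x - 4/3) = (3*x - 1)/(3*x^2 - 2*x - 1)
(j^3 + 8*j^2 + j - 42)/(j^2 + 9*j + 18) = (j^2 + 5*j - 14)/(j + 6)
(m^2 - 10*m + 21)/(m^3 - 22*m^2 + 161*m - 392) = (m - 3)/(m^2 - 15*m + 56)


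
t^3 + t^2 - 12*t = t*(t - 3)*(t + 4)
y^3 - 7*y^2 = y^2*(y - 7)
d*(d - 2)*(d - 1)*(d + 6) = d^4 + 3*d^3 - 16*d^2 + 12*d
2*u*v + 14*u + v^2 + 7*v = (2*u + v)*(v + 7)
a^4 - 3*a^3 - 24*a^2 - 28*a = a*(a - 7)*(a + 2)^2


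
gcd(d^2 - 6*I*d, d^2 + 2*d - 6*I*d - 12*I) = d - 6*I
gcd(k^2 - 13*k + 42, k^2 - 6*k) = k - 6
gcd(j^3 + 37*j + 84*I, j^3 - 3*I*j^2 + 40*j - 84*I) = j - 7*I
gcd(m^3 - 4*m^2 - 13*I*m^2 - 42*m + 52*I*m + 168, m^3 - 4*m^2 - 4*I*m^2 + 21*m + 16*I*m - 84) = m^2 + m*(-4 - 7*I) + 28*I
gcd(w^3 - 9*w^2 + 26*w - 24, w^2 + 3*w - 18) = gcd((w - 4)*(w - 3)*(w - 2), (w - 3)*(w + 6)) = w - 3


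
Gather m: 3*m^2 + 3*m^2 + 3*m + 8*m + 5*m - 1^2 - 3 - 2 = 6*m^2 + 16*m - 6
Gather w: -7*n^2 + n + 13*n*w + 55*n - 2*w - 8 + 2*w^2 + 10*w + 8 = -7*n^2 + 56*n + 2*w^2 + w*(13*n + 8)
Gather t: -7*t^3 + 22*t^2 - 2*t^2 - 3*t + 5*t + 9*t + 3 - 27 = -7*t^3 + 20*t^2 + 11*t - 24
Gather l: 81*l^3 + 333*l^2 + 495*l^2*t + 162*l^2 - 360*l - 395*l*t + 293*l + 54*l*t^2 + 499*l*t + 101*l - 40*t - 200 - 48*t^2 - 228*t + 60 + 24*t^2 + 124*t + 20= 81*l^3 + l^2*(495*t + 495) + l*(54*t^2 + 104*t + 34) - 24*t^2 - 144*t - 120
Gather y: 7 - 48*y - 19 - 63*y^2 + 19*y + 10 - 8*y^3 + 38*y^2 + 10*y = -8*y^3 - 25*y^2 - 19*y - 2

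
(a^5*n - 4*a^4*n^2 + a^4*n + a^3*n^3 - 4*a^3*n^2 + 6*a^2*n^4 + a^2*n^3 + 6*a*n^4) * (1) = a^5*n - 4*a^4*n^2 + a^4*n + a^3*n^3 - 4*a^3*n^2 + 6*a^2*n^4 + a^2*n^3 + 6*a*n^4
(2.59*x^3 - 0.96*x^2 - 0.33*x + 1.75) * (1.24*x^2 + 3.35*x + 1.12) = 3.2116*x^5 + 7.4861*x^4 - 0.7244*x^3 - 0.0107000000000004*x^2 + 5.4929*x + 1.96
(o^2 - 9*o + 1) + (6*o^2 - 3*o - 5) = 7*o^2 - 12*o - 4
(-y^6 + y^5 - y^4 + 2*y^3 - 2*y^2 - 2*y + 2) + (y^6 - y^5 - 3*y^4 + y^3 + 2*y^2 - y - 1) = -4*y^4 + 3*y^3 - 3*y + 1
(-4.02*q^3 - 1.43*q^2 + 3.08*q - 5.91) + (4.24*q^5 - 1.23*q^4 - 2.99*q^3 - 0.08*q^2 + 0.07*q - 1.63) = 4.24*q^5 - 1.23*q^4 - 7.01*q^3 - 1.51*q^2 + 3.15*q - 7.54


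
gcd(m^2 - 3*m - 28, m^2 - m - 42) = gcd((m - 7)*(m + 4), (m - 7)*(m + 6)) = m - 7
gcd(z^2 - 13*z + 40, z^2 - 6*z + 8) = 1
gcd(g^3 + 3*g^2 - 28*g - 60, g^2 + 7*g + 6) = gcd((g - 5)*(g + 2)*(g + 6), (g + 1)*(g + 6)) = g + 6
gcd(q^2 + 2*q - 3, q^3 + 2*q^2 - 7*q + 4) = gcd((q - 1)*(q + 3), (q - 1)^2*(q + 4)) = q - 1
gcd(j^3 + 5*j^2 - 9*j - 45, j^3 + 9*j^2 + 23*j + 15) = j^2 + 8*j + 15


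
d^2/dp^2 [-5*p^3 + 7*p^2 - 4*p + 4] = 14 - 30*p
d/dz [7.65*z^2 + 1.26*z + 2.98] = 15.3*z + 1.26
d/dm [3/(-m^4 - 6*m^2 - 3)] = 12*m*(m^2 + 3)/(m^4 + 6*m^2 + 3)^2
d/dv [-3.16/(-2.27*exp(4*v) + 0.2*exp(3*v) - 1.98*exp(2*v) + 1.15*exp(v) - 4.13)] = (-28.6928*exp(3*v) + 1.896*exp(2*v) - 12.5136*exp(v) + 3.634)*exp(v)/(2.27*exp(4*v) - 0.2*exp(3*v) + 1.98*exp(2*v) - 1.15*exp(v) + 4.13)^2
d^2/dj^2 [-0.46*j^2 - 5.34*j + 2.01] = -0.920000000000000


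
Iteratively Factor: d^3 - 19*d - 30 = (d + 2)*(d^2 - 2*d - 15) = (d + 2)*(d + 3)*(d - 5)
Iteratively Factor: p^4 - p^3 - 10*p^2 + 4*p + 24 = (p + 2)*(p^3 - 3*p^2 - 4*p + 12) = (p - 2)*(p + 2)*(p^2 - p - 6) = (p - 3)*(p - 2)*(p + 2)*(p + 2)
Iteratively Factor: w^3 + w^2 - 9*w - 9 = (w - 3)*(w^2 + 4*w + 3) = (w - 3)*(w + 1)*(w + 3)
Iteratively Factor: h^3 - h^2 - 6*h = (h - 3)*(h^2 + 2*h) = h*(h - 3)*(h + 2)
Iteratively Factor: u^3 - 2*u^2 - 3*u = (u)*(u^2 - 2*u - 3) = u*(u - 3)*(u + 1)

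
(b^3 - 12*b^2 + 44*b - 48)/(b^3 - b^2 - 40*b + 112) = (b^2 - 8*b + 12)/(b^2 + 3*b - 28)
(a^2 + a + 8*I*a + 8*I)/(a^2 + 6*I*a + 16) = (a + 1)/(a - 2*I)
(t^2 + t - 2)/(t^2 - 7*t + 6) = (t + 2)/(t - 6)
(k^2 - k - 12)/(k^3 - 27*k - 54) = (k - 4)/(k^2 - 3*k - 18)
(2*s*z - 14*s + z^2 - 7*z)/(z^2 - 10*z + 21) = (2*s + z)/(z - 3)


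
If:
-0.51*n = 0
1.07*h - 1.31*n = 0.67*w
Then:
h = 0.626168224299065*w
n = 0.00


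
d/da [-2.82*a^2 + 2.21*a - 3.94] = 2.21 - 5.64*a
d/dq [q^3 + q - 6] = 3*q^2 + 1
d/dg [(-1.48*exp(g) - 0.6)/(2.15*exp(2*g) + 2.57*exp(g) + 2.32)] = (3.182*exp(2*g) + 2.58*exp(g) - 1.8916)*exp(g)/(4.6225*exp(4*g) + 11.051*exp(3*g) + 16.5809*exp(2*g) + 11.9248*exp(g) + 5.3824)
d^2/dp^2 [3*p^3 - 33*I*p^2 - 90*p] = 18*p - 66*I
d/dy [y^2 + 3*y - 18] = 2*y + 3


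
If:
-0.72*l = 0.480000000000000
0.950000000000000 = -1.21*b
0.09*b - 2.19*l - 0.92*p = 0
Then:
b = -0.79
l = -0.67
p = 1.51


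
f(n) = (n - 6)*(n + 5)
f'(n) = 2*n - 1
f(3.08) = -23.59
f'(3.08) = 5.16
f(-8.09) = 43.54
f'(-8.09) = -17.18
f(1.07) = -29.93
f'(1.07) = 1.14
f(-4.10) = -9.09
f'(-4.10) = -9.20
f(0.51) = -30.25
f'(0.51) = 0.02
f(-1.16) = -27.49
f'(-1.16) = -3.32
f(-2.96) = -18.28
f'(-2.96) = -6.92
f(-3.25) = -16.19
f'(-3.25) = -7.50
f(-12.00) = 126.00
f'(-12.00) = -25.00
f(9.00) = 42.00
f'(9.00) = 17.00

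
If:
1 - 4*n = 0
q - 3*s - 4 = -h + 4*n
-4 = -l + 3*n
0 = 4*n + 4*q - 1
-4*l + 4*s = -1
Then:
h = 37/2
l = 19/4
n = 1/4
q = 0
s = 9/2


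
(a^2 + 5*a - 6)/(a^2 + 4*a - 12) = (a - 1)/(a - 2)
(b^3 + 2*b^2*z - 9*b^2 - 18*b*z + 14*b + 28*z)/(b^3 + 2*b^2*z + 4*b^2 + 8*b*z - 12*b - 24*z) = (b - 7)/(b + 6)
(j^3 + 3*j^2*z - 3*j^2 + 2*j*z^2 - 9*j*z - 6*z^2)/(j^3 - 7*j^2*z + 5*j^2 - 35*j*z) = (j^3 + 3*j^2*z - 3*j^2 + 2*j*z^2 - 9*j*z - 6*z^2)/(j*(j^2 - 7*j*z + 5*j - 35*z))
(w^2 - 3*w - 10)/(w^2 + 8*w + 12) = (w - 5)/(w + 6)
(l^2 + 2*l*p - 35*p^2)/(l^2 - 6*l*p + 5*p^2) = (-l - 7*p)/(-l + p)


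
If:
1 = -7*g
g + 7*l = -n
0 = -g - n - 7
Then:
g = -1/7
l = 1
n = -48/7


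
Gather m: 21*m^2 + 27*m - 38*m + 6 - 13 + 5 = 21*m^2 - 11*m - 2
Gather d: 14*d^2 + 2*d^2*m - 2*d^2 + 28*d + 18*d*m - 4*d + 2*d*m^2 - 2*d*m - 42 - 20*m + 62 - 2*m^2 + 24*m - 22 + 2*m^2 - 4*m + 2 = d^2*(2*m + 12) + d*(2*m^2 + 16*m + 24)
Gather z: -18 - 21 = -39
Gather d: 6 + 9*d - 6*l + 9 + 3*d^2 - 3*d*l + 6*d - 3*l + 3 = 3*d^2 + d*(15 - 3*l) - 9*l + 18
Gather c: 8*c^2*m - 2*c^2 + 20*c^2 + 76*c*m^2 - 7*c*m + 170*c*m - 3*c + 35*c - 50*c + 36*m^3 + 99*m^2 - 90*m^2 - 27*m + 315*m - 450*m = c^2*(8*m + 18) + c*(76*m^2 + 163*m - 18) + 36*m^3 + 9*m^2 - 162*m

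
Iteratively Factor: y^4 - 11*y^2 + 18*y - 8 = (y - 2)*(y^3 + 2*y^2 - 7*y + 4) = (y - 2)*(y - 1)*(y^2 + 3*y - 4) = (y - 2)*(y - 1)*(y + 4)*(y - 1)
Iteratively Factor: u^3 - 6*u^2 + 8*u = (u)*(u^2 - 6*u + 8) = u*(u - 4)*(u - 2)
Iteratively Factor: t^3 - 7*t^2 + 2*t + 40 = (t - 4)*(t^2 - 3*t - 10) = (t - 4)*(t + 2)*(t - 5)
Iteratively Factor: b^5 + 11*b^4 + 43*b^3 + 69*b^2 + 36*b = (b)*(b^4 + 11*b^3 + 43*b^2 + 69*b + 36) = b*(b + 4)*(b^3 + 7*b^2 + 15*b + 9) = b*(b + 3)*(b + 4)*(b^2 + 4*b + 3) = b*(b + 1)*(b + 3)*(b + 4)*(b + 3)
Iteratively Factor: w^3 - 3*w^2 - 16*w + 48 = (w + 4)*(w^2 - 7*w + 12) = (w - 4)*(w + 4)*(w - 3)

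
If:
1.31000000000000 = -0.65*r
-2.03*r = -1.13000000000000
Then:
No Solution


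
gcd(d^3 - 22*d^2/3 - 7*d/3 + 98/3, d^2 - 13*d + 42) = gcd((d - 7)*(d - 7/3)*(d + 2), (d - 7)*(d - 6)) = d - 7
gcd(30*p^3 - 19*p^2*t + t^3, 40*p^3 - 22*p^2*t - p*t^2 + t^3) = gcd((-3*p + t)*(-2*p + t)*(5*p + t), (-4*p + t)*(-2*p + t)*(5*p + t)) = 10*p^2 - 3*p*t - t^2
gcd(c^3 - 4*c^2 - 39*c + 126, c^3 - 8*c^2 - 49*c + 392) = c - 7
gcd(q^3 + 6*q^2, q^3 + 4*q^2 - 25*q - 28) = 1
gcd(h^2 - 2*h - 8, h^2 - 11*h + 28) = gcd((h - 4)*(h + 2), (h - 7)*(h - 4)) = h - 4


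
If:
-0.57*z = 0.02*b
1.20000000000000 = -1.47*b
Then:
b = -0.82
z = 0.03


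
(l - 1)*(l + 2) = l^2 + l - 2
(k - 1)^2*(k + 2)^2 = k^4 + 2*k^3 - 3*k^2 - 4*k + 4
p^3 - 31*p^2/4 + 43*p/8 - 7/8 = (p - 7)*(p - 1/2)*(p - 1/4)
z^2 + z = z*(z + 1)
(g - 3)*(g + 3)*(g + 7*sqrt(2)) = g^3 + 7*sqrt(2)*g^2 - 9*g - 63*sqrt(2)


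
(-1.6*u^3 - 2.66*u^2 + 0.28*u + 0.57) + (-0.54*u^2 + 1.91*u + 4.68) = -1.6*u^3 - 3.2*u^2 + 2.19*u + 5.25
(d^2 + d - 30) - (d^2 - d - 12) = 2*d - 18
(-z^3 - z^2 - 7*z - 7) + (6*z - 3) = -z^3 - z^2 - z - 10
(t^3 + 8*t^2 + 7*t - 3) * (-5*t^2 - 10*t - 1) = -5*t^5 - 50*t^4 - 116*t^3 - 63*t^2 + 23*t + 3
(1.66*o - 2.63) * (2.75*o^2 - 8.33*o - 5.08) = 4.565*o^3 - 21.0603*o^2 + 13.4751*o + 13.3604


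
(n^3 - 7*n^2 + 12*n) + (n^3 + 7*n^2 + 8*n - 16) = 2*n^3 + 20*n - 16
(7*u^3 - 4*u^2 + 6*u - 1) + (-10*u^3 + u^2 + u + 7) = -3*u^3 - 3*u^2 + 7*u + 6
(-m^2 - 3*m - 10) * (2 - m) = m^3 + m^2 + 4*m - 20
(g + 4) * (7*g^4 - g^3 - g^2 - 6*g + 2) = 7*g^5 + 27*g^4 - 5*g^3 - 10*g^2 - 22*g + 8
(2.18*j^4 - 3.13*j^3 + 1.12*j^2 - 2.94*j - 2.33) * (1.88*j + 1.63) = 4.0984*j^5 - 2.331*j^4 - 2.9963*j^3 - 3.7016*j^2 - 9.1726*j - 3.7979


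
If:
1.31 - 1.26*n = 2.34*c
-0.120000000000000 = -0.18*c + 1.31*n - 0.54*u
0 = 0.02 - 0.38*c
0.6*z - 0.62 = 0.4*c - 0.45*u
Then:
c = 0.05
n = 0.94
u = 2.49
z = -0.80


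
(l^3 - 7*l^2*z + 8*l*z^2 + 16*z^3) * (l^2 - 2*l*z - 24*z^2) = l^5 - 9*l^4*z - 2*l^3*z^2 + 168*l^2*z^3 - 224*l*z^4 - 384*z^5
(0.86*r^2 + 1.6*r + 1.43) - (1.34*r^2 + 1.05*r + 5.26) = -0.48*r^2 + 0.55*r - 3.83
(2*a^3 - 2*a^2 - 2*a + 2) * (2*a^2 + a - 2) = 4*a^5 - 2*a^4 - 10*a^3 + 6*a^2 + 6*a - 4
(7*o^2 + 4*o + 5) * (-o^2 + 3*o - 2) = -7*o^4 + 17*o^3 - 7*o^2 + 7*o - 10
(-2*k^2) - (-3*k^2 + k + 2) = k^2 - k - 2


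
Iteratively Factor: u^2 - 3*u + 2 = (u - 2)*(u - 1)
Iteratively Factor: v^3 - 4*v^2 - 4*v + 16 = (v - 2)*(v^2 - 2*v - 8) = (v - 4)*(v - 2)*(v + 2)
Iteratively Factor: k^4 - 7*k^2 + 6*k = (k)*(k^3 - 7*k + 6) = k*(k - 2)*(k^2 + 2*k - 3) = k*(k - 2)*(k + 3)*(k - 1)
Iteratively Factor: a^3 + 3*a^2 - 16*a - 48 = (a + 4)*(a^2 - a - 12) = (a + 3)*(a + 4)*(a - 4)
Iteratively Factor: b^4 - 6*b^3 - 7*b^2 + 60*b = (b + 3)*(b^3 - 9*b^2 + 20*b) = (b - 5)*(b + 3)*(b^2 - 4*b) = (b - 5)*(b - 4)*(b + 3)*(b)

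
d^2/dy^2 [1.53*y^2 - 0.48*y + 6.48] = 3.06000000000000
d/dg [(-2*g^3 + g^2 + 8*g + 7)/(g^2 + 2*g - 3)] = 2*(-g^4 - 4*g^3 + 6*g^2 - 10*g - 19)/(g^4 + 4*g^3 - 2*g^2 - 12*g + 9)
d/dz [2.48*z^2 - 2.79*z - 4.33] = 4.96*z - 2.79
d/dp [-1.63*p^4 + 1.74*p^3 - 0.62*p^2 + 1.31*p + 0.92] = -6.52*p^3 + 5.22*p^2 - 1.24*p + 1.31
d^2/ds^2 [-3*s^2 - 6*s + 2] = -6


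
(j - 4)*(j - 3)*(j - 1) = j^3 - 8*j^2 + 19*j - 12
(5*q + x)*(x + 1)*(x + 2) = 5*q*x^2 + 15*q*x + 10*q + x^3 + 3*x^2 + 2*x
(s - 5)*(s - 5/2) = s^2 - 15*s/2 + 25/2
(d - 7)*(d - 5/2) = d^2 - 19*d/2 + 35/2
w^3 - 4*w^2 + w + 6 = (w - 3)*(w - 2)*(w + 1)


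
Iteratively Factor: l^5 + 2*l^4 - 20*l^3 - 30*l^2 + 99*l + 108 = (l + 3)*(l^4 - l^3 - 17*l^2 + 21*l + 36) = (l + 1)*(l + 3)*(l^3 - 2*l^2 - 15*l + 36) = (l - 3)*(l + 1)*(l + 3)*(l^2 + l - 12) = (l - 3)*(l + 1)*(l + 3)*(l + 4)*(l - 3)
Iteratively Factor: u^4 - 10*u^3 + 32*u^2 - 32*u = (u - 2)*(u^3 - 8*u^2 + 16*u) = u*(u - 2)*(u^2 - 8*u + 16) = u*(u - 4)*(u - 2)*(u - 4)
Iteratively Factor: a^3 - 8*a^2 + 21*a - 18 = (a - 3)*(a^2 - 5*a + 6) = (a - 3)^2*(a - 2)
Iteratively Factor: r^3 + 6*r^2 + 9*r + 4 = (r + 1)*(r^2 + 5*r + 4) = (r + 1)*(r + 4)*(r + 1)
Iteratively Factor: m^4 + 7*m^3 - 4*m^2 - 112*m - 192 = (m - 4)*(m^3 + 11*m^2 + 40*m + 48) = (m - 4)*(m + 4)*(m^2 + 7*m + 12) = (m - 4)*(m + 4)^2*(m + 3)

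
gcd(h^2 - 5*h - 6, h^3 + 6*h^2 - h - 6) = h + 1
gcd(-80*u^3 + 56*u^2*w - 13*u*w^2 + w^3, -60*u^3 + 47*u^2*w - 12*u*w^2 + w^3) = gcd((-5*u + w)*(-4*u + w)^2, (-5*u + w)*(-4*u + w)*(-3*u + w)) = 20*u^2 - 9*u*w + w^2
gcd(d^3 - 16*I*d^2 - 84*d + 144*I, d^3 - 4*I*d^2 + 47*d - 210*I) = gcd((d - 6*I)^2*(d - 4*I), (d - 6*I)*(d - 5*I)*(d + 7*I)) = d - 6*I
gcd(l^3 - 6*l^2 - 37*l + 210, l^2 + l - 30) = l^2 + l - 30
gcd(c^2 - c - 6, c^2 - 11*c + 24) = c - 3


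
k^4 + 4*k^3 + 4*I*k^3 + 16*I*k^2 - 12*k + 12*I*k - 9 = (k + 1)*(k + 3)*(k + I)*(k + 3*I)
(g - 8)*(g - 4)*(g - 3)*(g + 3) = g^4 - 12*g^3 + 23*g^2 + 108*g - 288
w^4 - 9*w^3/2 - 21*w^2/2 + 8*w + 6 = (w - 6)*(w - 1)*(w + 1/2)*(w + 2)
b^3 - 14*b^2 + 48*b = b*(b - 8)*(b - 6)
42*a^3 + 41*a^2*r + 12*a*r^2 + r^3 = (2*a + r)*(3*a + r)*(7*a + r)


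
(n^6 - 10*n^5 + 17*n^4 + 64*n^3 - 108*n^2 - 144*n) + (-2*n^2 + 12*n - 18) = n^6 - 10*n^5 + 17*n^4 + 64*n^3 - 110*n^2 - 132*n - 18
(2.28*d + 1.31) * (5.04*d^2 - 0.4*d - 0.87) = 11.4912*d^3 + 5.6904*d^2 - 2.5076*d - 1.1397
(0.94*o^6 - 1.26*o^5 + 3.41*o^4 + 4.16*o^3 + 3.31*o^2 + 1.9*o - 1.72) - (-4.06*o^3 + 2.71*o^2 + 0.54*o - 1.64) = 0.94*o^6 - 1.26*o^5 + 3.41*o^4 + 8.22*o^3 + 0.6*o^2 + 1.36*o - 0.0800000000000001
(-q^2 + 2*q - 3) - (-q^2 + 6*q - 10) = 7 - 4*q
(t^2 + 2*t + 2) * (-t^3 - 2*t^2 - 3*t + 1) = -t^5 - 4*t^4 - 9*t^3 - 9*t^2 - 4*t + 2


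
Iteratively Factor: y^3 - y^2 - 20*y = (y + 4)*(y^2 - 5*y) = (y - 5)*(y + 4)*(y)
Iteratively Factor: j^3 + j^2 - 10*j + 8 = (j - 2)*(j^2 + 3*j - 4) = (j - 2)*(j - 1)*(j + 4)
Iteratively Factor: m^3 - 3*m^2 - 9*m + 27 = (m - 3)*(m^2 - 9) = (m - 3)*(m + 3)*(m - 3)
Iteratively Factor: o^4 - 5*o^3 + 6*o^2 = (o - 3)*(o^3 - 2*o^2) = (o - 3)*(o - 2)*(o^2) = o*(o - 3)*(o - 2)*(o)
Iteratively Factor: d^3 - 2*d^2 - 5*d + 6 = (d - 1)*(d^2 - d - 6) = (d - 3)*(d - 1)*(d + 2)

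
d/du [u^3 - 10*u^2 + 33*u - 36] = 3*u^2 - 20*u + 33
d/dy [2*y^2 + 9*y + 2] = 4*y + 9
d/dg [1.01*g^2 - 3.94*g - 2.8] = 2.02*g - 3.94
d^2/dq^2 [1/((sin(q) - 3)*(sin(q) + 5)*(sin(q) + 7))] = (-9*sin(q)^6 - 99*sin(q)^5 - 310*sin(q)^4 - 774*sin(q)^3 - 3301*sin(q)^2 + 681*sin(q) + 1892)/((sin(q) - 3)^3*(sin(q) + 5)^3*(sin(q) + 7)^3)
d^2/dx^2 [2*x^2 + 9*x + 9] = 4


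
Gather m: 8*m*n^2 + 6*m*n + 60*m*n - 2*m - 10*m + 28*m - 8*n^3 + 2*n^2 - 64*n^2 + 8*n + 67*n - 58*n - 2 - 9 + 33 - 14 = m*(8*n^2 + 66*n + 16) - 8*n^3 - 62*n^2 + 17*n + 8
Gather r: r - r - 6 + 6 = 0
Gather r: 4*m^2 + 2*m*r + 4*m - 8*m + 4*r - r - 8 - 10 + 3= 4*m^2 - 4*m + r*(2*m + 3) - 15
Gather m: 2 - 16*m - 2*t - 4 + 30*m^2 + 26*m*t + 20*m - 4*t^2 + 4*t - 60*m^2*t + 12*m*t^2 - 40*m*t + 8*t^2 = m^2*(30 - 60*t) + m*(12*t^2 - 14*t + 4) + 4*t^2 + 2*t - 2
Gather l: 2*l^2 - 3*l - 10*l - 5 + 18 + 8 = 2*l^2 - 13*l + 21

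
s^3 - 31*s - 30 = (s - 6)*(s + 1)*(s + 5)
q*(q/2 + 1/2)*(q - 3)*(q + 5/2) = q^4/2 + q^3/4 - 4*q^2 - 15*q/4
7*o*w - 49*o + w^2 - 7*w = (7*o + w)*(w - 7)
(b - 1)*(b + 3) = b^2 + 2*b - 3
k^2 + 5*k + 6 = (k + 2)*(k + 3)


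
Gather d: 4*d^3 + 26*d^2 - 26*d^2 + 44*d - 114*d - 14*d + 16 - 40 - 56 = 4*d^3 - 84*d - 80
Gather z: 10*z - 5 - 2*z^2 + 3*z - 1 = -2*z^2 + 13*z - 6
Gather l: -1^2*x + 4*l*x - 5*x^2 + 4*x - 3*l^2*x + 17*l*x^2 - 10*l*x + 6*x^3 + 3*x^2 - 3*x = -3*l^2*x + l*(17*x^2 - 6*x) + 6*x^3 - 2*x^2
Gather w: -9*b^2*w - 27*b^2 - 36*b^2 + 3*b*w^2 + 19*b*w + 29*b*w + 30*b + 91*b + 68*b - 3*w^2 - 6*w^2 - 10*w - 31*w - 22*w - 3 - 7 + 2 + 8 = -63*b^2 + 189*b + w^2*(3*b - 9) + w*(-9*b^2 + 48*b - 63)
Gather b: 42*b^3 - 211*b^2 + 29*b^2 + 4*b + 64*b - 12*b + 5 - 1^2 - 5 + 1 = 42*b^3 - 182*b^2 + 56*b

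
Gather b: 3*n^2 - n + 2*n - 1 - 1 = 3*n^2 + n - 2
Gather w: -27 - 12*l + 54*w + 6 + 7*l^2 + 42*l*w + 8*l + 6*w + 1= 7*l^2 - 4*l + w*(42*l + 60) - 20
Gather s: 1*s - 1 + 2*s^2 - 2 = 2*s^2 + s - 3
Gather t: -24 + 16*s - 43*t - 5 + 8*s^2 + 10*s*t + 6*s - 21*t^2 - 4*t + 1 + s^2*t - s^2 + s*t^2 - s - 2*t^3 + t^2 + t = 7*s^2 + 21*s - 2*t^3 + t^2*(s - 20) + t*(s^2 + 10*s - 46) - 28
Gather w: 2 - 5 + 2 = -1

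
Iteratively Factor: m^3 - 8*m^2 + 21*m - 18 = (m - 3)*(m^2 - 5*m + 6) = (m - 3)^2*(m - 2)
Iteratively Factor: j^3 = (j)*(j^2) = j^2*(j)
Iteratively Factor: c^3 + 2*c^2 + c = (c)*(c^2 + 2*c + 1) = c*(c + 1)*(c + 1)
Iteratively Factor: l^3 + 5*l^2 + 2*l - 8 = (l - 1)*(l^2 + 6*l + 8) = (l - 1)*(l + 4)*(l + 2)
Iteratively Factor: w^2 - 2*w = (w - 2)*(w)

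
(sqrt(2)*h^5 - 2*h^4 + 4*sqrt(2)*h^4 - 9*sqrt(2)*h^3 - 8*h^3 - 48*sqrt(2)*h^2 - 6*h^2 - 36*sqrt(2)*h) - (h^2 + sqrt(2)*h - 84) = sqrt(2)*h^5 - 2*h^4 + 4*sqrt(2)*h^4 - 9*sqrt(2)*h^3 - 8*h^3 - 48*sqrt(2)*h^2 - 7*h^2 - 37*sqrt(2)*h + 84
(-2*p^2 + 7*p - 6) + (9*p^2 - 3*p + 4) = 7*p^2 + 4*p - 2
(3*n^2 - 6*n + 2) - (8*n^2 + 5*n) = -5*n^2 - 11*n + 2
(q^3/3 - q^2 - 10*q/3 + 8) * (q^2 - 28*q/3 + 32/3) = q^5/3 - 37*q^4/9 + 86*q^3/9 + 256*q^2/9 - 992*q/9 + 256/3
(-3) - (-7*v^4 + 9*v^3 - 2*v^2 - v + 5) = 7*v^4 - 9*v^3 + 2*v^2 + v - 8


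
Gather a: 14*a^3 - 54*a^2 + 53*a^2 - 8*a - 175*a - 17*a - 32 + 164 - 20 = 14*a^3 - a^2 - 200*a + 112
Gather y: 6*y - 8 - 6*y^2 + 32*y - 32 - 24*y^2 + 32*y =-30*y^2 + 70*y - 40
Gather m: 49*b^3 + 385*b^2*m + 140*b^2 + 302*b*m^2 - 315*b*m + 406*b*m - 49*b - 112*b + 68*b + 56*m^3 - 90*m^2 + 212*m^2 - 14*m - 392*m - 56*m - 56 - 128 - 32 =49*b^3 + 140*b^2 - 93*b + 56*m^3 + m^2*(302*b + 122) + m*(385*b^2 + 91*b - 462) - 216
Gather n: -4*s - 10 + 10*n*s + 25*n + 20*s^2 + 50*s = n*(10*s + 25) + 20*s^2 + 46*s - 10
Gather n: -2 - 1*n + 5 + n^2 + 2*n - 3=n^2 + n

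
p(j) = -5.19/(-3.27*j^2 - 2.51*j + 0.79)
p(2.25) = 0.24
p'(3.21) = -0.07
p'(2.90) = -0.10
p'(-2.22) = 0.66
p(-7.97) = 0.03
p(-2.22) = 0.53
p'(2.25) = -0.19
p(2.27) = 0.24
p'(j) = -5.19*(6.54*j + 2.51)/(-3.27*j^2 - 2.51*j + 0.79)^2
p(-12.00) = 0.01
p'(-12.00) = 0.00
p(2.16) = 0.26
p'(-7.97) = 0.01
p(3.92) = 0.09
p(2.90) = 0.15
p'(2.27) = -0.19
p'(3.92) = -0.04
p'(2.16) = -0.22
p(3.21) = 0.13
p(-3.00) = 0.25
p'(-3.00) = 0.20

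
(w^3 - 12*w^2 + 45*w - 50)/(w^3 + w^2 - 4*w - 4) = (w^2 - 10*w + 25)/(w^2 + 3*w + 2)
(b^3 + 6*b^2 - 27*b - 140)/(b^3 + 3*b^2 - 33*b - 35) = (b + 4)/(b + 1)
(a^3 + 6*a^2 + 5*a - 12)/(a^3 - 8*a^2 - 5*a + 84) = (a^2 + 3*a - 4)/(a^2 - 11*a + 28)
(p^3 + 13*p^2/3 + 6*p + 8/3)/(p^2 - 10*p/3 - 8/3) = (3*p^3 + 13*p^2 + 18*p + 8)/(3*p^2 - 10*p - 8)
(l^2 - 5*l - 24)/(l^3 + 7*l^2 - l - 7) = (l^2 - 5*l - 24)/(l^3 + 7*l^2 - l - 7)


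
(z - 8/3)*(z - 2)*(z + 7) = z^3 + 7*z^2/3 - 82*z/3 + 112/3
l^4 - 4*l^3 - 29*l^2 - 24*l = l*(l - 8)*(l + 1)*(l + 3)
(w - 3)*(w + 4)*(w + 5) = w^3 + 6*w^2 - 7*w - 60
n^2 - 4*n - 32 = (n - 8)*(n + 4)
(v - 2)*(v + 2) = v^2 - 4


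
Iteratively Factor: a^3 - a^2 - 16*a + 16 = (a - 4)*(a^2 + 3*a - 4) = (a - 4)*(a - 1)*(a + 4)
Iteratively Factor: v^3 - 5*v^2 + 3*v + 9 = (v + 1)*(v^2 - 6*v + 9) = (v - 3)*(v + 1)*(v - 3)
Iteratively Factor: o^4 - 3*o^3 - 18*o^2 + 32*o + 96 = (o + 3)*(o^3 - 6*o^2 + 32) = (o + 2)*(o + 3)*(o^2 - 8*o + 16) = (o - 4)*(o + 2)*(o + 3)*(o - 4)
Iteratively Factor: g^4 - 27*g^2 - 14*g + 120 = (g - 5)*(g^3 + 5*g^2 - 2*g - 24) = (g - 5)*(g + 4)*(g^2 + g - 6) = (g - 5)*(g + 3)*(g + 4)*(g - 2)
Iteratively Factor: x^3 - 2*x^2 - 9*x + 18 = (x - 3)*(x^2 + x - 6) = (x - 3)*(x - 2)*(x + 3)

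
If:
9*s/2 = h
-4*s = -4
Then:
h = 9/2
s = 1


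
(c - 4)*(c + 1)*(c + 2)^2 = c^4 + c^3 - 12*c^2 - 28*c - 16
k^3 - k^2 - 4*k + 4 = (k - 2)*(k - 1)*(k + 2)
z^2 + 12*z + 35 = (z + 5)*(z + 7)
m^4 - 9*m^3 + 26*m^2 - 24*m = m*(m - 4)*(m - 3)*(m - 2)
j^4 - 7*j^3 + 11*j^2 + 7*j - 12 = (j - 4)*(j - 3)*(j - 1)*(j + 1)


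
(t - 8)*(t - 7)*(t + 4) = t^3 - 11*t^2 - 4*t + 224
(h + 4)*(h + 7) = h^2 + 11*h + 28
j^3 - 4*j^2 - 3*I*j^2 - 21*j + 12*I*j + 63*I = (j - 7)*(j + 3)*(j - 3*I)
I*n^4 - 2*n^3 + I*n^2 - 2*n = n*(n + I)*(n + 2*I)*(I*n + 1)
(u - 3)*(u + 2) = u^2 - u - 6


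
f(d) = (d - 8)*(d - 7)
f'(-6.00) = -27.00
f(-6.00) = 182.00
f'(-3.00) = -21.00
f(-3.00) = 110.00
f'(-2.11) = -19.22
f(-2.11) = 92.10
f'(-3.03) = -21.06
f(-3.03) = 110.63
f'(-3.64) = -22.28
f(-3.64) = 123.85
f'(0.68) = -13.64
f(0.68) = 46.26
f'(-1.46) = -17.92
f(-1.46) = 80.03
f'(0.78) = -13.44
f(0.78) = 44.91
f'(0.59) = -13.82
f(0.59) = 47.50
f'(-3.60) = -22.20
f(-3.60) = 122.96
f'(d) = 2*d - 15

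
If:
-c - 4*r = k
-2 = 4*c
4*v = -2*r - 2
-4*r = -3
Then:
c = -1/2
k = -5/2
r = 3/4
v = -7/8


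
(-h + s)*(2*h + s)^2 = -4*h^3 + 3*h*s^2 + s^3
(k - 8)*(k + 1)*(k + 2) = k^3 - 5*k^2 - 22*k - 16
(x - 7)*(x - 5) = x^2 - 12*x + 35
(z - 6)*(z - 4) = z^2 - 10*z + 24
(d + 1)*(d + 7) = d^2 + 8*d + 7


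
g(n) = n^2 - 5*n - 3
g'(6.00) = 7.00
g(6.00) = 3.00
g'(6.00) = 7.00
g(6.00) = 3.00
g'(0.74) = -3.52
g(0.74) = -6.15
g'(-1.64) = -8.28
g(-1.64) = 7.89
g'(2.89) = 0.78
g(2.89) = -9.10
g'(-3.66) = -12.32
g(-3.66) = 28.70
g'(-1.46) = -7.92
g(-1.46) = 6.43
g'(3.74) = 2.48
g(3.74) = -7.71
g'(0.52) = -3.96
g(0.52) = -5.33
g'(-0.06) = -5.12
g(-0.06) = -2.70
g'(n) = 2*n - 5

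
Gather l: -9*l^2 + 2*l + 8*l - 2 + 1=-9*l^2 + 10*l - 1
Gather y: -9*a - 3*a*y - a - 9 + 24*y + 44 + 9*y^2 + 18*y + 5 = -10*a + 9*y^2 + y*(42 - 3*a) + 40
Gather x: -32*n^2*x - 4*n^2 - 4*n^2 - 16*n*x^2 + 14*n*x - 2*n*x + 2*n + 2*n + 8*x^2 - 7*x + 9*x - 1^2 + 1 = -8*n^2 + 4*n + x^2*(8 - 16*n) + x*(-32*n^2 + 12*n + 2)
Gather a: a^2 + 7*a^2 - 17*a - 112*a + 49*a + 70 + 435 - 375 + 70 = 8*a^2 - 80*a + 200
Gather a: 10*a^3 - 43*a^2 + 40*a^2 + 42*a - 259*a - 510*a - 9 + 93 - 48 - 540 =10*a^3 - 3*a^2 - 727*a - 504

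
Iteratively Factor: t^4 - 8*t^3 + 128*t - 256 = (t + 4)*(t^3 - 12*t^2 + 48*t - 64) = (t - 4)*(t + 4)*(t^2 - 8*t + 16) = (t - 4)^2*(t + 4)*(t - 4)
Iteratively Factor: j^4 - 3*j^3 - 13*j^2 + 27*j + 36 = (j + 3)*(j^3 - 6*j^2 + 5*j + 12) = (j - 4)*(j + 3)*(j^2 - 2*j - 3) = (j - 4)*(j - 3)*(j + 3)*(j + 1)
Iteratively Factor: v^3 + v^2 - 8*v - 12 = (v + 2)*(v^2 - v - 6) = (v - 3)*(v + 2)*(v + 2)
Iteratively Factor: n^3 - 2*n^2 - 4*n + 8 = (n - 2)*(n^2 - 4) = (n - 2)*(n + 2)*(n - 2)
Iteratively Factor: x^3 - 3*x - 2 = (x + 1)*(x^2 - x - 2) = (x + 1)^2*(x - 2)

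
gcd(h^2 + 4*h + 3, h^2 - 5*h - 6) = h + 1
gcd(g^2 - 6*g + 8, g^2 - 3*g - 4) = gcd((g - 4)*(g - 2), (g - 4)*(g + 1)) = g - 4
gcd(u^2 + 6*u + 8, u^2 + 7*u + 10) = u + 2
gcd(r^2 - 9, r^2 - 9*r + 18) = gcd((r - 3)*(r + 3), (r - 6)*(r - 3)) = r - 3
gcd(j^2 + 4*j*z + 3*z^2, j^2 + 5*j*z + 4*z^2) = j + z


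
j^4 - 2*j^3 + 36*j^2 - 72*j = j*(j - 2)*(j - 6*I)*(j + 6*I)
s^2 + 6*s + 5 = (s + 1)*(s + 5)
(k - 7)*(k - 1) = k^2 - 8*k + 7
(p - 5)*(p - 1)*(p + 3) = p^3 - 3*p^2 - 13*p + 15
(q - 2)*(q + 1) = q^2 - q - 2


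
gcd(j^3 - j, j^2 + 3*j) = j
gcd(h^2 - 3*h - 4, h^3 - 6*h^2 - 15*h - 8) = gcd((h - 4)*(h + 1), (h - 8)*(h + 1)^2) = h + 1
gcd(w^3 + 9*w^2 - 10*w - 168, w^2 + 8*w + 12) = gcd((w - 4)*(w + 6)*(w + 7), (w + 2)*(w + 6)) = w + 6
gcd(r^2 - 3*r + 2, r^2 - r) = r - 1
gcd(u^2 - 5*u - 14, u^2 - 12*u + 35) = u - 7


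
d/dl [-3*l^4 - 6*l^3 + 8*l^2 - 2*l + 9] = -12*l^3 - 18*l^2 + 16*l - 2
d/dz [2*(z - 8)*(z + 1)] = 4*z - 14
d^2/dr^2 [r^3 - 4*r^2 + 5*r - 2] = 6*r - 8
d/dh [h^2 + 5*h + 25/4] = 2*h + 5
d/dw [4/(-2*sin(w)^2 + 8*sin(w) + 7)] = 16*(sin(w) - 2)*cos(w)/(8*sin(w) + cos(2*w) + 6)^2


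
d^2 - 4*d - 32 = (d - 8)*(d + 4)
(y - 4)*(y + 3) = y^2 - y - 12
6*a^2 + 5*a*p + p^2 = (2*a + p)*(3*a + p)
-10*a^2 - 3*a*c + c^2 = (-5*a + c)*(2*a + c)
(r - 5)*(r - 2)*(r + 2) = r^3 - 5*r^2 - 4*r + 20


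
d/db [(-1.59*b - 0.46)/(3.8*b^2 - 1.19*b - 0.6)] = (6.042*b^2 + 3.496*b + 0.4066)/(14.44*b^4 - 9.044*b^3 - 3.1439*b^2 + 1.428*b + 0.36)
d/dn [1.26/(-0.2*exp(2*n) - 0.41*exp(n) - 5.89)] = (0.504*exp(n) + 0.5166)*exp(n)/(0.2*exp(2*n) + 0.41*exp(n) + 5.89)^2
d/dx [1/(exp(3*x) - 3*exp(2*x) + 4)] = 3*(2 - exp(x))*exp(2*x)/(exp(3*x) - 3*exp(2*x) + 4)^2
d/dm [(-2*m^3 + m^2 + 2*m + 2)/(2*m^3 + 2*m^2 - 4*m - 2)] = (-3*m^4 + 4*m^3 - 4*m^2 - 6*m + 2)/(2*(m^6 + 2*m^5 - 3*m^4 - 6*m^3 + 2*m^2 + 4*m + 1))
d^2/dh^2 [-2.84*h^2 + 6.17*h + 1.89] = -5.68000000000000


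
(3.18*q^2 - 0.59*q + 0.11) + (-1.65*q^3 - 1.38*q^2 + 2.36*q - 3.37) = -1.65*q^3 + 1.8*q^2 + 1.77*q - 3.26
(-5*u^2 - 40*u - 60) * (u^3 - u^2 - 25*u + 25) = -5*u^5 - 35*u^4 + 105*u^3 + 935*u^2 + 500*u - 1500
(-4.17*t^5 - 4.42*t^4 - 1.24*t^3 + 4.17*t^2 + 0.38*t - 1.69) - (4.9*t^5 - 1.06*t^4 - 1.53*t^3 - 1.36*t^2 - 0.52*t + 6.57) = -9.07*t^5 - 3.36*t^4 + 0.29*t^3 + 5.53*t^2 + 0.9*t - 8.26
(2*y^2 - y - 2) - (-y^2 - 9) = 3*y^2 - y + 7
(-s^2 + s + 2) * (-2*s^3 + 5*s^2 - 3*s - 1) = 2*s^5 - 7*s^4 + 4*s^3 + 8*s^2 - 7*s - 2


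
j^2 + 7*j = j*(j + 7)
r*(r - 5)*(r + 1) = r^3 - 4*r^2 - 5*r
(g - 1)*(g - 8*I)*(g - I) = g^3 - g^2 - 9*I*g^2 - 8*g + 9*I*g + 8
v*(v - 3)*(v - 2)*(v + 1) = v^4 - 4*v^3 + v^2 + 6*v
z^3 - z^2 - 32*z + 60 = (z - 5)*(z - 2)*(z + 6)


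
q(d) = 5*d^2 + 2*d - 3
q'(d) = 10*d + 2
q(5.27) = 146.40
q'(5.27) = 54.70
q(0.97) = 3.64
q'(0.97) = 11.70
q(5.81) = 177.40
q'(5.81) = 60.10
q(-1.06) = 0.50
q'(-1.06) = -8.60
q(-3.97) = 67.86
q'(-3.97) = -37.70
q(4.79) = 121.30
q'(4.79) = 49.90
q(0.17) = -2.52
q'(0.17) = 3.70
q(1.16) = 6.05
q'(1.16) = 13.60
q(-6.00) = 165.00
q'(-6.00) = -58.00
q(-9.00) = 384.00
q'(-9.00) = -88.00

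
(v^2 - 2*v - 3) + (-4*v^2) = -3*v^2 - 2*v - 3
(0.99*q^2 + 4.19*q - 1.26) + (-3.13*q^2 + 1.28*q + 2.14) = -2.14*q^2 + 5.47*q + 0.88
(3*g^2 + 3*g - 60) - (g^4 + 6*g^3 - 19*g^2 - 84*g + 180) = -g^4 - 6*g^3 + 22*g^2 + 87*g - 240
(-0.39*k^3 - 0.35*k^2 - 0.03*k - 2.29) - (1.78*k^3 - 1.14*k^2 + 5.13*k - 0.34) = -2.17*k^3 + 0.79*k^2 - 5.16*k - 1.95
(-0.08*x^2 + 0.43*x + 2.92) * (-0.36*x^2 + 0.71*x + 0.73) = 0.0288*x^4 - 0.2116*x^3 - 0.8043*x^2 + 2.3871*x + 2.1316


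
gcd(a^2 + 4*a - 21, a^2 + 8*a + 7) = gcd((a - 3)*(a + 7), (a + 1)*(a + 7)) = a + 7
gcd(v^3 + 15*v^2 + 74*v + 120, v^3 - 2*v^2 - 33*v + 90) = v + 6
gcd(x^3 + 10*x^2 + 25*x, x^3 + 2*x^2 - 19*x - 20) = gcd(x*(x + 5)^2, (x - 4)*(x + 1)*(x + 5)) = x + 5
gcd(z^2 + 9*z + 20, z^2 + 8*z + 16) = z + 4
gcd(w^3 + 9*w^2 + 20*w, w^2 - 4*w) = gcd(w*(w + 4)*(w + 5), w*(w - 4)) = w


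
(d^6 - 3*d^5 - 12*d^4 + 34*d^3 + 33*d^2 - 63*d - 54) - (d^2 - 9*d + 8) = d^6 - 3*d^5 - 12*d^4 + 34*d^3 + 32*d^2 - 54*d - 62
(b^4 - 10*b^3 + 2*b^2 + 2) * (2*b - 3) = 2*b^5 - 23*b^4 + 34*b^3 - 6*b^2 + 4*b - 6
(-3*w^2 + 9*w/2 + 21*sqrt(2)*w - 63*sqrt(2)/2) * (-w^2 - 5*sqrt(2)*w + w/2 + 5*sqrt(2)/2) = 3*w^4 - 6*sqrt(2)*w^3 - 6*w^3 - 831*w^2/4 + 12*sqrt(2)*w^2 - 9*sqrt(2)*w/2 + 420*w - 315/2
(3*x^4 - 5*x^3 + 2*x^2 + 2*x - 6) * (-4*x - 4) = -12*x^5 + 8*x^4 + 12*x^3 - 16*x^2 + 16*x + 24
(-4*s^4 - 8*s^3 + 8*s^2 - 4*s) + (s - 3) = -4*s^4 - 8*s^3 + 8*s^2 - 3*s - 3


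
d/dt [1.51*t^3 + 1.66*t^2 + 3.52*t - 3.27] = 4.53*t^2 + 3.32*t + 3.52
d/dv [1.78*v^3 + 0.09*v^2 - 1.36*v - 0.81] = 5.34*v^2 + 0.18*v - 1.36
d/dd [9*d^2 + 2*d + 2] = 18*d + 2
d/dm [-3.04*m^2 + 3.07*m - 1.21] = 3.07 - 6.08*m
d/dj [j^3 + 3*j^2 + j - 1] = 3*j^2 + 6*j + 1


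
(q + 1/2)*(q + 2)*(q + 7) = q^3 + 19*q^2/2 + 37*q/2 + 7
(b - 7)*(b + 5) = b^2 - 2*b - 35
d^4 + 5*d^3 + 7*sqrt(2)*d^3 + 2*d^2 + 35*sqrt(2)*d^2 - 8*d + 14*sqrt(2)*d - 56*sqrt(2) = (d - 1)*(d + 2)*(d + 4)*(d + 7*sqrt(2))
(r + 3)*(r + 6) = r^2 + 9*r + 18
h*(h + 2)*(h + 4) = h^3 + 6*h^2 + 8*h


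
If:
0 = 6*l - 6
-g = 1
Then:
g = -1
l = 1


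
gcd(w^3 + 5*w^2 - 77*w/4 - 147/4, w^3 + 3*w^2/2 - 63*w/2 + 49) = w^2 + 7*w/2 - 49/2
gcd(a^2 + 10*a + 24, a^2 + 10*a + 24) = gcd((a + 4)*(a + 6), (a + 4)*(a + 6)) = a^2 + 10*a + 24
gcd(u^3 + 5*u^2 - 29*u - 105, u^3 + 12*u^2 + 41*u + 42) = u^2 + 10*u + 21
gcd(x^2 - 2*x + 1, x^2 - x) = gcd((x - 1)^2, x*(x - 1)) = x - 1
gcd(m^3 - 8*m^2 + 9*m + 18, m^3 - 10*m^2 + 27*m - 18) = m^2 - 9*m + 18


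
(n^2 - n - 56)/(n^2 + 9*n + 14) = (n - 8)/(n + 2)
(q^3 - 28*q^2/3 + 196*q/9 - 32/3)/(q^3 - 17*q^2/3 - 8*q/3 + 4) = (q - 8/3)/(q + 1)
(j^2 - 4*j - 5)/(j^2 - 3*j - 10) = (j + 1)/(j + 2)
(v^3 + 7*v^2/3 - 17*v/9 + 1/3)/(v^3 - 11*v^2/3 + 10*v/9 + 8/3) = (9*v^3 + 21*v^2 - 17*v + 3)/(9*v^3 - 33*v^2 + 10*v + 24)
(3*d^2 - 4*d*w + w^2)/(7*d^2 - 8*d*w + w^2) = (-3*d + w)/(-7*d + w)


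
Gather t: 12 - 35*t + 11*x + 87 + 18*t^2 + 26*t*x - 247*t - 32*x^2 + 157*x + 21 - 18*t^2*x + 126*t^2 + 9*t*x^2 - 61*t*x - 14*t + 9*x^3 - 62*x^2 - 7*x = t^2*(144 - 18*x) + t*(9*x^2 - 35*x - 296) + 9*x^3 - 94*x^2 + 161*x + 120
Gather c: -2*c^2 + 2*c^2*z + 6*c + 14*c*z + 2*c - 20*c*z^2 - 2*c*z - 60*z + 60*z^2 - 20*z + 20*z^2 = c^2*(2*z - 2) + c*(-20*z^2 + 12*z + 8) + 80*z^2 - 80*z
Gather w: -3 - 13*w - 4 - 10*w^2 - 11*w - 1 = -10*w^2 - 24*w - 8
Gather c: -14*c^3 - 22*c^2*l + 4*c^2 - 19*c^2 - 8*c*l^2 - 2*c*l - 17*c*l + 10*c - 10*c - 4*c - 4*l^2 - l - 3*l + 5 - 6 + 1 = -14*c^3 + c^2*(-22*l - 15) + c*(-8*l^2 - 19*l - 4) - 4*l^2 - 4*l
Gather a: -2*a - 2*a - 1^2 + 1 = -4*a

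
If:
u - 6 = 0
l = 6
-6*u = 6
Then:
No Solution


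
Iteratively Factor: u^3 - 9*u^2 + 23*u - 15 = (u - 1)*(u^2 - 8*u + 15) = (u - 3)*(u - 1)*(u - 5)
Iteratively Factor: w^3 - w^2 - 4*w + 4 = (w - 1)*(w^2 - 4) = (w - 2)*(w - 1)*(w + 2)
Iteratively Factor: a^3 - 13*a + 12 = (a - 1)*(a^2 + a - 12) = (a - 1)*(a + 4)*(a - 3)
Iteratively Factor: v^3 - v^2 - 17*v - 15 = (v + 1)*(v^2 - 2*v - 15) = (v + 1)*(v + 3)*(v - 5)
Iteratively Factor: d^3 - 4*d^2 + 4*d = (d - 2)*(d^2 - 2*d) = (d - 2)^2*(d)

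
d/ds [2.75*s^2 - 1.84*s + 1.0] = 5.5*s - 1.84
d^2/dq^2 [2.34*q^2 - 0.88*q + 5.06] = 4.68000000000000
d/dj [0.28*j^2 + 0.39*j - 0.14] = 0.56*j + 0.39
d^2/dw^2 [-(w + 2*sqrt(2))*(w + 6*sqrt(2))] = -2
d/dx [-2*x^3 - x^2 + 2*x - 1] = -6*x^2 - 2*x + 2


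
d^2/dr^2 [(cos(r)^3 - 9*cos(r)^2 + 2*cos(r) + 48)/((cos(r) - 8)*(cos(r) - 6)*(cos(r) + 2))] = 3*(sin(r)^2 - 6*cos(r) + 1)/(cos(r) - 6)^3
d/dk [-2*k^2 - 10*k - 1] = -4*k - 10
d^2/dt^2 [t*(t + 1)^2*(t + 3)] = 12*t^2 + 30*t + 14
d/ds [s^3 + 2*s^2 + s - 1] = 3*s^2 + 4*s + 1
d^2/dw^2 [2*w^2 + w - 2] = 4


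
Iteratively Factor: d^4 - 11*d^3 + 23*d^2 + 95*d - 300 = (d + 3)*(d^3 - 14*d^2 + 65*d - 100) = (d - 5)*(d + 3)*(d^2 - 9*d + 20) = (d - 5)^2*(d + 3)*(d - 4)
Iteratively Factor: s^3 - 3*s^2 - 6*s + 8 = (s + 2)*(s^2 - 5*s + 4) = (s - 1)*(s + 2)*(s - 4)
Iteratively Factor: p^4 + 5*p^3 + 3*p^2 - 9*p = (p + 3)*(p^3 + 2*p^2 - 3*p) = (p + 3)^2*(p^2 - p) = p*(p + 3)^2*(p - 1)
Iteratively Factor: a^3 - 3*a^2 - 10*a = (a - 5)*(a^2 + 2*a) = a*(a - 5)*(a + 2)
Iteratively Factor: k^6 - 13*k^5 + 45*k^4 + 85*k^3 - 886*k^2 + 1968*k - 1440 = (k - 3)*(k^5 - 10*k^4 + 15*k^3 + 130*k^2 - 496*k + 480) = (k - 3)*(k - 2)*(k^4 - 8*k^3 - k^2 + 128*k - 240) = (k - 3)*(k - 2)*(k + 4)*(k^3 - 12*k^2 + 47*k - 60) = (k - 4)*(k - 3)*(k - 2)*(k + 4)*(k^2 - 8*k + 15) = (k - 5)*(k - 4)*(k - 3)*(k - 2)*(k + 4)*(k - 3)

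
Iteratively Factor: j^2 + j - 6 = (j - 2)*(j + 3)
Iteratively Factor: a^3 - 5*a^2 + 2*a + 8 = (a - 4)*(a^2 - a - 2) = (a - 4)*(a - 2)*(a + 1)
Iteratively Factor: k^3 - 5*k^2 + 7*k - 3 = (k - 1)*(k^2 - 4*k + 3) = (k - 3)*(k - 1)*(k - 1)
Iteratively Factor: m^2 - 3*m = (m)*(m - 3)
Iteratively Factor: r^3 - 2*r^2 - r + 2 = (r - 1)*(r^2 - r - 2) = (r - 1)*(r + 1)*(r - 2)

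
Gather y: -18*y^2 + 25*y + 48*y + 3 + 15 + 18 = -18*y^2 + 73*y + 36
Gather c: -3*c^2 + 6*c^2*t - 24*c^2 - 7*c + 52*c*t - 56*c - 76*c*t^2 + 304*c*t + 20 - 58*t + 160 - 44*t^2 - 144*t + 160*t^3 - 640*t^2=c^2*(6*t - 27) + c*(-76*t^2 + 356*t - 63) + 160*t^3 - 684*t^2 - 202*t + 180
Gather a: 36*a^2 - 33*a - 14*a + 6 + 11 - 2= 36*a^2 - 47*a + 15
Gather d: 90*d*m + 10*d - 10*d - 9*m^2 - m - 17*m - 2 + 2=90*d*m - 9*m^2 - 18*m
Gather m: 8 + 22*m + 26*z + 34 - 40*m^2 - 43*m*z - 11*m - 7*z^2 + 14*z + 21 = -40*m^2 + m*(11 - 43*z) - 7*z^2 + 40*z + 63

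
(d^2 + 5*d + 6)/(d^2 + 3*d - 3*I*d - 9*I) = (d + 2)/(d - 3*I)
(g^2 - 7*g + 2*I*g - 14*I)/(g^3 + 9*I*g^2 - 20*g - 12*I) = (g - 7)/(g^2 + 7*I*g - 6)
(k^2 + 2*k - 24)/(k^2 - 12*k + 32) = (k + 6)/(k - 8)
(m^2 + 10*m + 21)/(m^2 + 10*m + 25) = (m^2 + 10*m + 21)/(m^2 + 10*m + 25)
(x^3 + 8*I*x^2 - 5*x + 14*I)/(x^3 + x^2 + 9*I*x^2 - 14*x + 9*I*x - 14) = (x - I)/(x + 1)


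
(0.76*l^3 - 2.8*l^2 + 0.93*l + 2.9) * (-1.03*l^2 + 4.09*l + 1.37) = -0.7828*l^5 + 5.9924*l^4 - 11.3687*l^3 - 3.0193*l^2 + 13.1351*l + 3.973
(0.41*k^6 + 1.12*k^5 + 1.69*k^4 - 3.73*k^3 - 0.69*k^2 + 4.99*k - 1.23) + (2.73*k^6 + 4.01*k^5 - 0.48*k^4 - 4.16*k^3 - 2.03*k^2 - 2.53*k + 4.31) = 3.14*k^6 + 5.13*k^5 + 1.21*k^4 - 7.89*k^3 - 2.72*k^2 + 2.46*k + 3.08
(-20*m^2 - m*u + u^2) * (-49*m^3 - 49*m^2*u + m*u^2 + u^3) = 980*m^5 + 1029*m^4*u - 20*m^3*u^2 - 70*m^2*u^3 + u^5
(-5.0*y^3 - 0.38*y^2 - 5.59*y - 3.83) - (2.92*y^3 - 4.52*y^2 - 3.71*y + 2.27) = -7.92*y^3 + 4.14*y^2 - 1.88*y - 6.1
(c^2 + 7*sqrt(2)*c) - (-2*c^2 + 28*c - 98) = 3*c^2 - 28*c + 7*sqrt(2)*c + 98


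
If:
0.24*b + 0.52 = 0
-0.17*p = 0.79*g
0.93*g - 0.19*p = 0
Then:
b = -2.17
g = 0.00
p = 0.00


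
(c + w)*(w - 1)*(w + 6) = c*w^2 + 5*c*w - 6*c + w^3 + 5*w^2 - 6*w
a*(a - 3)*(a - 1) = a^3 - 4*a^2 + 3*a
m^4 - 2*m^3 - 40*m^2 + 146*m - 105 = (m - 5)*(m - 3)*(m - 1)*(m + 7)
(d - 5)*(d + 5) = d^2 - 25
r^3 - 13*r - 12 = (r - 4)*(r + 1)*(r + 3)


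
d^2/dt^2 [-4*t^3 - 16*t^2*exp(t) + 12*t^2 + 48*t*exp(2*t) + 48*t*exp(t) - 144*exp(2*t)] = -16*t^2*exp(t) + 192*t*exp(2*t) - 16*t*exp(t) - 24*t - 384*exp(2*t) + 64*exp(t) + 24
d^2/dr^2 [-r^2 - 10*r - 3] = -2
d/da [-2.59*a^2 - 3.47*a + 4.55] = -5.18*a - 3.47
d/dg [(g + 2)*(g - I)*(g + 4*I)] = 3*g^2 + g*(4 + 6*I) + 4 + 6*I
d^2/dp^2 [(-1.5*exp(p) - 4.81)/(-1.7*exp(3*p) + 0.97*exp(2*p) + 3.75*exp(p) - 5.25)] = (17.34*exp(6*p) + 117.6876*exp(5*p) - 47.58724*exp(4*p) - 222.718334*exp(3*p) - 288.041625*exp(2*p) + 195.151575*exp(p) + 136.040625)*exp(p)/(4.913*exp(9*p) - 8.4099*exp(8*p) - 27.71391*exp(7*p) + 81.707327*exp(6*p) + 9.19012500000001*exp(5*p) - 226.9152*exp(4*p) + 202.415625*exp(3*p) + 141.2775*exp(2*p) - 310.078125*exp(p) + 144.703125)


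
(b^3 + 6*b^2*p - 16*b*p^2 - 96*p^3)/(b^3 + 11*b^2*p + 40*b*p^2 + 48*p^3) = (b^2 + 2*b*p - 24*p^2)/(b^2 + 7*b*p + 12*p^2)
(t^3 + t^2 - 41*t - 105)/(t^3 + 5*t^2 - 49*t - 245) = (t + 3)/(t + 7)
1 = 1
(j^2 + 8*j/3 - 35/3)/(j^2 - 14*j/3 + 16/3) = (3*j^2 + 8*j - 35)/(3*j^2 - 14*j + 16)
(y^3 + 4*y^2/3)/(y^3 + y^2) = (y + 4/3)/(y + 1)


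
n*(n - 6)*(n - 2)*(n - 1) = n^4 - 9*n^3 + 20*n^2 - 12*n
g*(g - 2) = g^2 - 2*g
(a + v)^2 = a^2 + 2*a*v + v^2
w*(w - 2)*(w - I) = w^3 - 2*w^2 - I*w^2 + 2*I*w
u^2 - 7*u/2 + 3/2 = (u - 3)*(u - 1/2)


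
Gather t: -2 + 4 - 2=0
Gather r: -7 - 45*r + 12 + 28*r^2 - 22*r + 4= 28*r^2 - 67*r + 9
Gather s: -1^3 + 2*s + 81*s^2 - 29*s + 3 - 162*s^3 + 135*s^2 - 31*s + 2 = -162*s^3 + 216*s^2 - 58*s + 4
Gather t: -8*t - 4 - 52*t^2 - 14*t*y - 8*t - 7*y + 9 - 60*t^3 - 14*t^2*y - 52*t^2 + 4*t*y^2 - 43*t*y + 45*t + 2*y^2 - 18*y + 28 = -60*t^3 + t^2*(-14*y - 104) + t*(4*y^2 - 57*y + 29) + 2*y^2 - 25*y + 33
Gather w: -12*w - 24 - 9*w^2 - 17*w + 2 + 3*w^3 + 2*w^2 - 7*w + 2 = 3*w^3 - 7*w^2 - 36*w - 20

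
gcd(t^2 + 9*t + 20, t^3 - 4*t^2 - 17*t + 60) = t + 4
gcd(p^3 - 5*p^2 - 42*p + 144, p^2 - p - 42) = p + 6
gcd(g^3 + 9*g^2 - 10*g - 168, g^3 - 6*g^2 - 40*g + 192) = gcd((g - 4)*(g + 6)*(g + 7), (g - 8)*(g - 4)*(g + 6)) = g^2 + 2*g - 24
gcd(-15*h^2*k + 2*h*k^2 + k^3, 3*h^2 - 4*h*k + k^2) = 3*h - k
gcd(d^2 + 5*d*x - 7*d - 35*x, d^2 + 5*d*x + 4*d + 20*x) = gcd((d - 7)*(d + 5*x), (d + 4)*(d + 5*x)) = d + 5*x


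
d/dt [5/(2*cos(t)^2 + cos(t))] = 5*(sin(t)/cos(t)^2 + 4*tan(t))/(2*cos(t) + 1)^2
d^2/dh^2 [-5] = 0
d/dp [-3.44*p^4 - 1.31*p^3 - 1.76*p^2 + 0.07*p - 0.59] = -13.76*p^3 - 3.93*p^2 - 3.52*p + 0.07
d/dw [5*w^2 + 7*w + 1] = 10*w + 7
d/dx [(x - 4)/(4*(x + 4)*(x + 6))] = (-x^2 + 8*x + 64)/(4*(x^4 + 20*x^3 + 148*x^2 + 480*x + 576))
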